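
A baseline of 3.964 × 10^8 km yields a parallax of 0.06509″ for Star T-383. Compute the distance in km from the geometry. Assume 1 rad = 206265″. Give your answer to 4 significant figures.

1.256 × 10^15 km

θ = 0.06509″ = 0.06509/206265 = 3.1556 × 10^-7 rad.
d = B/θ = (3.964 × 10^8) / (3.1556 × 10^-7) = 1.2562 × 10^15 km.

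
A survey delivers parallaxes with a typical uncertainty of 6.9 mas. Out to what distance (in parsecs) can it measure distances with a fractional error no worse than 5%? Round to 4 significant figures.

7.246 pc

σ_d/d = σ_p/p, so the condition is σ_p/p ≤ 0.05, i.e. p ≥ σ_p/0.05.
p_min = 6.9/0.05 = 138 mas = 0.138 arcsec.
d_max = 1/p_min = 1/0.138 = 7.2464 pc.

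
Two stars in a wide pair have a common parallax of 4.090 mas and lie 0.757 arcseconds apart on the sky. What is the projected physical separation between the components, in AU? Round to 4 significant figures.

d = 1/p = 1/0.004090″ = 244.5 pc.
At distance d (pc), an angle of θ arcsec spans θ·d AU: s = 0.757 × 244.5 = 185.09 AU.

185.1 AU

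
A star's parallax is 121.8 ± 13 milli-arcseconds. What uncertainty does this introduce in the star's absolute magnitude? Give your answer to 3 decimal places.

M = m − 5 log₁₀ d + 5 = m + 5 log₁₀ p + 5, so ∂M/∂p = 5/(p ln 10).
σ_M = (5/ln 10) · (σ_p/p) = 2.1715 × 13/121.8 = 2.1715 × 0.10673 = 0.23176.

σ_M = 0.232 mag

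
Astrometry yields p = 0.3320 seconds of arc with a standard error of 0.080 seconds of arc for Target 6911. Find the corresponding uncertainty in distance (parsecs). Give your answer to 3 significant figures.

d = 1/p, so σ_d = σ_p / p².
σ_d = 0.0800 / (0.3320)² = 0.0800 / 0.11022 = 0.72582 pc.

0.726 pc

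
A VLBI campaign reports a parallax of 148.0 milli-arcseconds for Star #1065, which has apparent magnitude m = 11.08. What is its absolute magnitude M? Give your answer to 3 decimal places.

d = 1/p = 1/0.1480″ = 6.7568 pc.
m − M = 5 log₁₀(6.7568) − 5 = 4.1487 − 5 = -0.8513.
M = m − (m − M) = 11.08 − (-0.8513) = 11.931.

M = 11.931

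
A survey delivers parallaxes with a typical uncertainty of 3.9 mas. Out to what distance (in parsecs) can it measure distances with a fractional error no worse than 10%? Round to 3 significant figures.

σ_d/d = σ_p/p, so the condition is σ_p/p ≤ 0.10, i.e. p ≥ σ_p/0.10.
p_min = 3.9/0.10 = 39 mas = 0.039 arcsec.
d_max = 1/p_min = 1/0.039 = 25.641 pc.

25.6 pc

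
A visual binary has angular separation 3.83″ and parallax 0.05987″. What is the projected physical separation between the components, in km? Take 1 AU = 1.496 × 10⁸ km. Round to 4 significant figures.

d = 1/p = 1/0.05987″ = 16.703 pc.
At distance d (pc), an angle of θ arcsec spans θ·d AU: s = 3.83 × 16.703 = 63.972 AU.
= 63.972 × 1.496 × 10⁸ km = 9.5702 × 10^9 km.

9.570 × 10^9 km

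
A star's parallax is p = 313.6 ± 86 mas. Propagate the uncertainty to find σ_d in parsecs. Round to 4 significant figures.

d = 1/p, so σ_d = σ_p / p².
σ_d = 0.0860 / (0.3136)² = 0.0860 / 0.098345 = 0.87447 pc.

0.8745 pc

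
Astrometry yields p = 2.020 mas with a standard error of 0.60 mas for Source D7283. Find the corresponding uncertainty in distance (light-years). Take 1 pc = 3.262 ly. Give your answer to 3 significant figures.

480 ly

d = 1/p, so σ_d = σ_p / p².
σ_d = 0.000600 / (0.002020)² = 0.000600 / 0.0000040804 = 147.04 pc = 147.04 × 3.262 ly = 479.64 ly.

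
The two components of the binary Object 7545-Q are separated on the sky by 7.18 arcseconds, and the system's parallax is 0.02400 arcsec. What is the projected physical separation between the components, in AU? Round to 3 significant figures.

d = 1/p = 1/0.02400″ = 41.667 pc.
At distance d (pc), an angle of θ arcsec spans θ·d AU: s = 7.18 × 41.667 = 299.17 AU.

299 AU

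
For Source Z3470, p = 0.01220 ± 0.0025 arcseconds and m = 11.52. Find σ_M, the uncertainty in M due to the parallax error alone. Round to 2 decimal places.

M = m − 5 log₁₀ d + 5 = m + 5 log₁₀ p + 5, so ∂M/∂p = 5/(p ln 10).
σ_M = (5/ln 10) · (σ_p/p) = 2.1715 × 0.0025/0.01220 = 2.1715 × 0.20492 = 0.44498.

σ_M = 0.44 mag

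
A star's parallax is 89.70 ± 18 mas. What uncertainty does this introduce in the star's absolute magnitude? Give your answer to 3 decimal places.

σ_M = 0.436 mag

M = m − 5 log₁₀ d + 5 = m + 5 log₁₀ p + 5, so ∂M/∂p = 5/(p ln 10).
σ_M = (5/ln 10) · (σ_p/p) = 2.1715 × 18/89.70 = 2.1715 × 0.20067 = 0.43575.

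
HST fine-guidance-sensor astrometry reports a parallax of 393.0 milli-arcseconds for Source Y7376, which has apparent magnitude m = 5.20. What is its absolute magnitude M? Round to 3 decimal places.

M = 8.172

d = 1/p = 1/0.3930″ = 2.5445 pc.
m − M = 5 log₁₀(2.5445) − 5 = 2.0280 − 5 = -2.9720.
M = m − (m − M) = 5.20 − (-2.9720) = 8.172.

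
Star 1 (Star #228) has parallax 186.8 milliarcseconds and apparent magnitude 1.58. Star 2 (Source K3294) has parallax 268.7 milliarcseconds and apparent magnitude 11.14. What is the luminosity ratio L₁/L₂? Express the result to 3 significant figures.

L₁/L₂ = 13800

d₁ = 1/p₁ = 1/0.1868″ = 5.3533 pc; d₂ = 1/p₂ = 1/0.2687″ = 3.7216 pc.
M₁ = m₁ − 5 log₁₀ d₁ + 5 = 1.58 − 3.6431 + 5 = 2.9369.
M₂ = 11.14 − 2.8536 + 5 = 13.2864.
L₁/L₂ = 10^(0.4(M₂ − M₁)) = 10^(0.4 × 10.3495) = 10^4.13980 = 13797.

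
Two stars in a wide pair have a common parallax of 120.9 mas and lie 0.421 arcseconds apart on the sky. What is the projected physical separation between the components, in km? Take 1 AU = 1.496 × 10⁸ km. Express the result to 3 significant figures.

d = 1/p = 1/0.1209″ = 8.2713 pc.
At distance d (pc), an angle of θ arcsec spans θ·d AU: s = 0.421 × 8.2713 = 3.4822 AU.
= 3.4822 × 1.496 × 10⁸ km = 5.2094 × 10^8 km.

5.21 × 10^8 km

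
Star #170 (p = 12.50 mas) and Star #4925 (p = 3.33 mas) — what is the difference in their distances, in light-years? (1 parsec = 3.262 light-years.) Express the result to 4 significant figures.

718.6 ly

d_A = 1/0.01250″ = 80 pc; d_B = 1/0.003330″ = 300.3 pc.
|d_B − d_A| = |300.3 − 80| = 220.3 pc = 220.3 × 3.262 ly = 718.62 ly.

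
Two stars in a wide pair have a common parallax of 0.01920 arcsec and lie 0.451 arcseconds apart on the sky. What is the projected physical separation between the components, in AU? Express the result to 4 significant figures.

d = 1/p = 1/0.01920″ = 52.083 pc.
At distance d (pc), an angle of θ arcsec spans θ·d AU: s = 0.451 × 52.083 = 23.489 AU.

23.49 AU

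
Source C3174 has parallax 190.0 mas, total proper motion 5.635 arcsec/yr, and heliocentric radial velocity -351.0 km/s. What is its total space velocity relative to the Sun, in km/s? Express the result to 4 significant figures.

378.1 km/s

d = 1/p = 1/0.1900″ = 5.2632 pc.
v_t = 4.740 μ d = 4.740 × 5.635 × 5.2632 = 140.58 km/s.
v = √(v_r² + v_t²) = √((-351.0)² + 140.58²) = √142964 = 378.11 km/s.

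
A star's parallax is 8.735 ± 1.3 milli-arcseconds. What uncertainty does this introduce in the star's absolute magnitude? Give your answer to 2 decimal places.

σ_M = 0.32 mag

M = m − 5 log₁₀ d + 5 = m + 5 log₁₀ p + 5, so ∂M/∂p = 5/(p ln 10).
σ_M = (5/ln 10) · (σ_p/p) = 2.1715 × 1.3/8.735 = 2.1715 × 0.14883 = 0.32318.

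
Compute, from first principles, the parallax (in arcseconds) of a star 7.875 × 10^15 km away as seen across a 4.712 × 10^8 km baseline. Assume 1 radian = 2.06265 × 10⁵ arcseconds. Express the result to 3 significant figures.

0.0123 arcsec

θ ≈ B/d = (4.712 × 10^8) / (7.875 × 10^15) = 5.9835 × 10^-8 rad.
In arcseconds: 5.9835 × 10^-8 × 206265 = 0.012342″.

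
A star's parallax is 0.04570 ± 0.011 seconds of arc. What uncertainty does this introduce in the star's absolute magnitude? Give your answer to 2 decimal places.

σ_M = 0.52 mag

M = m − 5 log₁₀ d + 5 = m + 5 log₁₀ p + 5, so ∂M/∂p = 5/(p ln 10).
σ_M = (5/ln 10) · (σ_p/p) = 2.1715 × 0.011/0.04570 = 2.1715 × 0.2407 = 0.52268.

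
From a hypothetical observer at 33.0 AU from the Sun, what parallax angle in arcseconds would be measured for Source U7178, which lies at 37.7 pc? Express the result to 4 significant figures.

p (arcsec) = B (AU) / d (pc).
p = 33.0 / 37.7 = 0.87533 arcsec.

0.8753 arcsec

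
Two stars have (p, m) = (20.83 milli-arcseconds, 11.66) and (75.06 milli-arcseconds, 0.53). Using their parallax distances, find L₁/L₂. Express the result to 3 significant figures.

L₁/L₂ = 0.000459

d₁ = 1/p₁ = 1/0.02083″ = 48.008 pc; d₂ = 1/p₂ = 1/0.07506″ = 13.323 pc.
M₁ = m₁ − 5 log₁₀ d₁ + 5 = 11.66 − 8.4066 + 5 = 8.2534.
M₂ = 0.53 − 5.6230 + 5 = -0.0930.
L₁/L₂ = 10^(0.4(M₂ − M₁)) = 10^(0.4 × (-8.3464)) = 10^(-3.33856) = 0.00045861.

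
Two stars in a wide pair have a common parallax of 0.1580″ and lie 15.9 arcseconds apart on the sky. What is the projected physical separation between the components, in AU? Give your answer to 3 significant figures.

d = 1/p = 1/0.1580″ = 6.3291 pc.
At distance d (pc), an angle of θ arcsec spans θ·d AU: s = 15.9 × 6.3291 = 100.63 AU.

101 AU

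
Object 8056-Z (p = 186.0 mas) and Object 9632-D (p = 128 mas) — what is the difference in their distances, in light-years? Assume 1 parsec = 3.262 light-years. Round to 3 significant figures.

d_A = 1/0.1860″ = 5.3763 pc; d_B = 1/0.1280″ = 7.8125 pc.
|d_B − d_A| = |7.8125 − 5.3763| = 2.4362 pc = 2.4362 × 3.262 ly = 7.9469 ly.

7.95 ly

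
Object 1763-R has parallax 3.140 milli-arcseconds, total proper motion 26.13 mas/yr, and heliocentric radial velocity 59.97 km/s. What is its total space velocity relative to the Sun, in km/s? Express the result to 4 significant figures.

d = 1/p = 1/0.003140″ = 318.47 pc.
μ = 26.13 mas/yr = 0.02613 ″/yr.
v_t = 4.740 μ d = 4.740 × 0.02613 × 318.47 = 39.444 km/s.
v = √(v_r² + v_t²) = √(59.97² + 39.444²) = √5152.23 = 71.779 km/s.

71.78 km/s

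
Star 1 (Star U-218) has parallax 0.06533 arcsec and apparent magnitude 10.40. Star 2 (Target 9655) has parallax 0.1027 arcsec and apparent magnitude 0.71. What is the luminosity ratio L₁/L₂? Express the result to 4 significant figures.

d₁ = 1/p₁ = 1/0.06533″ = 15.307 pc; d₂ = 1/p₂ = 1/0.1027″ = 9.7371 pc.
M₁ = m₁ − 5 log₁₀ d₁ + 5 = 10.40 − 5.9245 + 5 = 9.4755.
M₂ = 0.71 − 4.9421 + 5 = 0.7679.
L₁/L₂ = 10^(0.4(M₂ − M₁)) = 10^(0.4 × (-8.7076)) = 10^(-3.48304) = 0.00032882.

L₁/L₂ = 0.0003288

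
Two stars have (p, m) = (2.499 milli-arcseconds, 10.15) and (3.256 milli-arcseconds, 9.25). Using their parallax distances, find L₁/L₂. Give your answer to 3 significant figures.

d₁ = 1/p₁ = 1/0.002499″ = 400.16 pc; d₂ = 1/p₂ = 1/0.003256″ = 307.13 pc.
M₁ = m₁ − 5 log₁₀ d₁ + 5 = 10.15 − 13.0112 + 5 = 2.1388.
M₂ = 9.25 − 12.4366 + 5 = 1.8134.
L₁/L₂ = 10^(0.4(M₂ − M₁)) = 10^(0.4 × (-0.3254)) = 10^(-0.13016) = 0.74104.

L₁/L₂ = 0.741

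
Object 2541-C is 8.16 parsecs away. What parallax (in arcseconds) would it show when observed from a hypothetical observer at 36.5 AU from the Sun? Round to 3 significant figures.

4.47 arcsec

p (arcsec) = B (AU) / d (pc).
p = 36.5 / 8.16 = 4.473 arcsec.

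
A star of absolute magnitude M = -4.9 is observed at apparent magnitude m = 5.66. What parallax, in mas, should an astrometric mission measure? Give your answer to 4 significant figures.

0.7727 mas

m − M = 5.66 − (-4.9) = 10.56.
d = 10^((m−M)/5 + 1) = 10^3.112 = 1294.2 pc.
p = 1/d = 1/1294.2 = 0.00077268 arcsec = 0.77268 mas.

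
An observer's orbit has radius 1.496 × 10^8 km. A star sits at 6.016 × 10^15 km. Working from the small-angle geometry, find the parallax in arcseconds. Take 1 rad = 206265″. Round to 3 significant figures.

0.00513 arcsec

θ ≈ B/d = (1.496 × 10^8) / (6.016 × 10^15) = 2.4867 × 10^-8 rad.
In arcseconds: 2.4867 × 10^-8 × 206265 = 0.0051292″.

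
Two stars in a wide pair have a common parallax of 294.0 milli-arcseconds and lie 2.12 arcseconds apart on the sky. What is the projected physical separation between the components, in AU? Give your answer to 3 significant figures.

d = 1/p = 1/0.2940″ = 3.4014 pc.
At distance d (pc), an angle of θ arcsec spans θ·d AU: s = 2.12 × 3.4014 = 7.211 AU.

7.21 AU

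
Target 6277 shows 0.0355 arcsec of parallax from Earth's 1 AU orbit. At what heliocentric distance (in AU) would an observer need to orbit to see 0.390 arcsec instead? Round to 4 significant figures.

Parallax scales linearly with baseline: p ∝ B, so B = p_target / p_Earth × 1 AU.
B = 0.390 / 0.0355 = 10.986 AU.

10.99 AU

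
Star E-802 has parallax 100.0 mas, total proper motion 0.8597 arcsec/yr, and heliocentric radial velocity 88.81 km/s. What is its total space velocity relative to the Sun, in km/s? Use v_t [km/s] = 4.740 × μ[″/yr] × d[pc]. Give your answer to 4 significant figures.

97.71 km/s

d = 1/p = 1/0.1000″ = 10 pc.
v_t = 4.740 μ d = 4.740 × 0.8597 × 10 = 40.75 km/s.
v = √(v_r² + v_t²) = √(88.81² + 40.75²) = √9547.78 = 97.713 km/s.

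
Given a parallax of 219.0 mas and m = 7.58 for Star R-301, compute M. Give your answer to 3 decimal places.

d = 1/p = 1/0.2190″ = 4.5662 pc.
m − M = 5 log₁₀(4.5662) − 5 = 3.2978 − 5 = -1.7022.
M = m − (m − M) = 7.58 − (-1.7022) = 9.282.

M = 9.282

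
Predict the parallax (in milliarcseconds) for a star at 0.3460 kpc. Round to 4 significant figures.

2.890 mas

d = 0.3460 kpc = 346 pc.
p = 1/d = 1/346 = 0.0028902 arcsec.
= 0.0028902 × 1000 = 2.8902 mas.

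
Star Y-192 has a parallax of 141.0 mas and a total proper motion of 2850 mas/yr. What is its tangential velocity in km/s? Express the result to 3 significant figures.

d = 1/p = 1/0.1410″ = 7.0922 pc.
μ = 2850 mas/yr = 2.85 ″/yr.
v_t = 4.74 × μ × d = 4.74 × 2.85 × 7.0922 = 95.809 km/s.

95.8 km/s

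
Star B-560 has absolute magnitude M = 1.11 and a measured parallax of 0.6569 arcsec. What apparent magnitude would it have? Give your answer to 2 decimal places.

m = -2.98

d = 1/p = 1/0.6569″ = 1.5223 pc.
m − M = 5 log₁₀ d − 5 = 5 log₁₀(1.5223) − 5 = 0.9125 − 5 = -4.0875.
m = M + (m − M) = 1.11 + (-4.0875) = -2.98.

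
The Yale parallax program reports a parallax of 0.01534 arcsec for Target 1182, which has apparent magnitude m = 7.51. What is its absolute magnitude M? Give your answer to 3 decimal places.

M = 3.439

d = 1/p = 1/0.01534″ = 65.189 pc.
m − M = 5 log₁₀(65.189) − 5 = 9.0709 − 5 = 4.0709.
M = m − (m − M) = 7.51 − 4.0709 = 3.439.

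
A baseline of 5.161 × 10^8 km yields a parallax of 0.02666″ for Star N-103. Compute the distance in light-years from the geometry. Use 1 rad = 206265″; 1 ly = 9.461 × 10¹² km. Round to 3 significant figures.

θ = 0.02666″ = 0.02666/206265 = 1.2925 × 10^-7 rad.
d = B/θ = (5.161 × 10^8) / (1.2925 × 10^-7) = 3.9930 × 10^15 km = (3.9930 × 10^15) / (9.461 × 10^12) ly = 422.05 ly.

422 ly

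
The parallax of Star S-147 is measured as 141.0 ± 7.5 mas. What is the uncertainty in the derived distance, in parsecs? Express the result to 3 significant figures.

d = 1/p, so σ_d = σ_p / p².
σ_d = 0.00750 / (0.1410)² = 0.00750 / 0.019881 = 0.37724 pc.

0.377 pc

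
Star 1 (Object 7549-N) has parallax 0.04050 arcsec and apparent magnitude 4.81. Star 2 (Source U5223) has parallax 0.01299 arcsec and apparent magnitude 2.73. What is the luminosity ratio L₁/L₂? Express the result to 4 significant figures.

d₁ = 1/p₁ = 1/0.04050″ = 24.691 pc; d₂ = 1/p₂ = 1/0.01299″ = 76.982 pc.
M₁ = m₁ − 5 log₁₀ d₁ + 5 = 4.81 − 6.9627 + 5 = 2.8473.
M₂ = 2.73 − 9.4319 + 5 = -1.7019.
L₁/L₂ = 10^(0.4(M₂ − M₁)) = 10^(0.4 × (-4.5492)) = 10^(-1.81968) = 0.015147.

L₁/L₂ = 0.01515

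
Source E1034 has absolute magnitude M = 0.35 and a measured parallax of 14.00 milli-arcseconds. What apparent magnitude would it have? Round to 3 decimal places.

m = 4.619

d = 1/p = 1/0.01400″ = 71.429 pc.
m − M = 5 log₁₀ d − 5 = 5 log₁₀(71.429) − 5 = 9.2694 − 5 = 4.2694.
m = M + (m − M) = 0.35 + 4.2694 = 4.619.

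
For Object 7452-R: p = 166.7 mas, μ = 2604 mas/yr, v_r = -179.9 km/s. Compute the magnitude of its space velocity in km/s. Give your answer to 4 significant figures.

d = 1/p = 1/0.1667″ = 5.9988 pc.
μ = 2604 mas/yr = 2.604 ″/yr.
v_t = 4.740 μ d = 4.740 × 2.604 × 5.9988 = 74.043 km/s.
v = √(v_r² + v_t²) = √((-179.9)² + 74.043²) = √37846.4 = 194.54 km/s.

194.5 km/s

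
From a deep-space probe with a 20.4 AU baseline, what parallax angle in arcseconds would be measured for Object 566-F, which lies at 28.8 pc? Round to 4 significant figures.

p (arcsec) = B (AU) / d (pc).
p = 20.4 / 28.8 = 0.70833 arcsec.

0.7083 arcsec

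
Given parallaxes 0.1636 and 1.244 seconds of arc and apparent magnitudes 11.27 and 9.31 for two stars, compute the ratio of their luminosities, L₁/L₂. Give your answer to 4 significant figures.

L₁/L₂ = 9.508

d₁ = 1/p₁ = 1/0.1636″ = 6.1125 pc; d₂ = 1/p₂ = 1/1.244″ = 0.80386 pc.
M₁ = m₁ − 5 log₁₀ d₁ + 5 = 11.27 − 3.9311 + 5 = 12.3389.
M₂ = 9.31 − (-0.4741) + 5 = 14.7841.
L₁/L₂ = 10^(0.4(M₂ − M₁)) = 10^(0.4 × 2.4452) = 10^0.97808 = 9.5078.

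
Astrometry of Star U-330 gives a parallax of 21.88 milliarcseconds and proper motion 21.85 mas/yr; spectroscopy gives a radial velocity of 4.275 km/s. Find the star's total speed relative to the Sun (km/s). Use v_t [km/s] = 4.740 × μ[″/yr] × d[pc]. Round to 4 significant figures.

6.378 km/s

d = 1/p = 1/0.02188″ = 45.704 pc.
μ = 21.85 mas/yr = 0.02185 ″/yr.
v_t = 4.740 μ d = 4.740 × 0.02185 × 45.704 = 4.7335 km/s.
v = √(v_r² + v_t²) = √(4.275² + 4.7335²) = √40.6816 = 6.3782 km/s.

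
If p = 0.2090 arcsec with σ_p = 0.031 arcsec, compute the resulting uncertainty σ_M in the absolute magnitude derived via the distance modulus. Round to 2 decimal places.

σ_M = 0.32 mag

M = m − 5 log₁₀ d + 5 = m + 5 log₁₀ p + 5, so ∂M/∂p = 5/(p ln 10).
σ_M = (5/ln 10) · (σ_p/p) = 2.1715 × 0.031/0.2090 = 2.1715 × 0.14833 = 0.3221.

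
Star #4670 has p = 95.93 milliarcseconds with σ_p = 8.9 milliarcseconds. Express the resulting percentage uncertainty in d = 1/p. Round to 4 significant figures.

9.278%

For d = 1/p, |σ_d/d| = |σ_p/p|.
σ_p/p = 8.9 / 95.93 = 0.092776 = 9.2776%.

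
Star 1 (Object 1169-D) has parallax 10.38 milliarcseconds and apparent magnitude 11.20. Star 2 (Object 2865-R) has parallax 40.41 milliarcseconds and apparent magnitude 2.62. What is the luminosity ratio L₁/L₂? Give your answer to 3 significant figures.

d₁ = 1/p₁ = 1/0.01038″ = 96.339 pc; d₂ = 1/p₂ = 1/0.04041″ = 24.746 pc.
M₁ = m₁ − 5 log₁₀ d₁ + 5 = 11.20 − 9.9190 + 5 = 6.2810.
M₂ = 2.62 − 6.9675 + 5 = 0.6525.
L₁/L₂ = 10^(0.4(M₂ − M₁)) = 10^(0.4 × (-5.6285)) = 10^(-2.25140) = 0.0056053.

L₁/L₂ = 0.00561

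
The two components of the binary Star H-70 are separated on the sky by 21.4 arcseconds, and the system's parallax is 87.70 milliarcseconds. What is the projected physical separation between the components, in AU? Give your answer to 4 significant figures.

244.0 AU

d = 1/p = 1/0.08770″ = 11.403 pc.
At distance d (pc), an angle of θ arcsec spans θ·d AU: s = 21.4 × 11.403 = 244.02 AU.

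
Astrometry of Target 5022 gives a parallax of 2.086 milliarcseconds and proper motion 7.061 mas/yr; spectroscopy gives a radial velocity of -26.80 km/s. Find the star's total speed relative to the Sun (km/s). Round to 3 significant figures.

d = 1/p = 1/0.002086″ = 479.39 pc.
μ = 7.061 mas/yr = 0.007061 ″/yr.
v_t = 4.740 μ d = 4.740 × 0.007061 × 479.39 = 16.045 km/s.
v = √(v_r² + v_t²) = √((-26.80)² + 16.045²) = √975.682 = 31.236 km/s.

31.2 km/s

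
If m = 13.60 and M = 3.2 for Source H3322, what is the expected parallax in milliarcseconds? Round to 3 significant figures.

m − M = 13.60 − 3.2 = 10.40.
d = 10^((m−M)/5 + 1) = 10^3.080 = 1202.3 pc.
p = 1/d = 1/1202.3 = 0.00083174 arcsec = 0.83174 mas.

0.832 mas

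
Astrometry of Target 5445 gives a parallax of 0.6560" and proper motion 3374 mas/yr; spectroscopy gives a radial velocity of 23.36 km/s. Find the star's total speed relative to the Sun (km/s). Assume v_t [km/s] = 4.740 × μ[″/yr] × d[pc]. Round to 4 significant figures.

d = 1/p = 1/0.6560″ = 1.5244 pc.
μ = 3374 mas/yr = 3.374 ″/yr.
v_t = 4.740 μ d = 4.740 × 3.374 × 1.5244 = 24.379 km/s.
v = √(v_r² + v_t²) = √(23.36² + 24.379²) = √1140.03 = 33.764 km/s.

33.76 km/s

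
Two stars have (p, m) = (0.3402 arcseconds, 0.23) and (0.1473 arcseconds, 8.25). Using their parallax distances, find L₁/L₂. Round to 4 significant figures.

L₁/L₂ = 302.6

d₁ = 1/p₁ = 1/0.3402″ = 2.9394 pc; d₂ = 1/p₂ = 1/0.1473″ = 6.7889 pc.
M₁ = m₁ − 5 log₁₀ d₁ + 5 = 0.23 − 2.3413 + 5 = 2.8887.
M₂ = 8.25 − 4.1590 + 5 = 9.0910.
L₁/L₂ = 10^(0.4(M₂ − M₁)) = 10^(0.4 × 6.2023) = 10^2.48092 = 302.64.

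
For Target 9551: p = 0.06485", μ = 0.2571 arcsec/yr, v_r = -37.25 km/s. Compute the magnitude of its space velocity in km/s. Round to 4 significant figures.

d = 1/p = 1/0.06485″ = 15.42 pc.
v_t = 4.740 μ d = 4.740 × 0.2571 × 15.42 = 18.792 km/s.
v = √(v_r² + v_t²) = √((-37.25)² + 18.792²) = √1740.7 = 41.722 km/s.

41.72 km/s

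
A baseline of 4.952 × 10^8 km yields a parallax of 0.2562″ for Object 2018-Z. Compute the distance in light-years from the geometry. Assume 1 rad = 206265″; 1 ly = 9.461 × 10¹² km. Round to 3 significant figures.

42.1 ly

θ = 0.2562″ = 0.2562/206265 = 1.2421 × 10^-6 rad.
d = B/θ = (4.952 × 10^8) / (1.2421 × 10^-6) = 3.9868 × 10^14 km = (3.9868 × 10^14) / (9.461 × 10^12) ly = 42.139 ly.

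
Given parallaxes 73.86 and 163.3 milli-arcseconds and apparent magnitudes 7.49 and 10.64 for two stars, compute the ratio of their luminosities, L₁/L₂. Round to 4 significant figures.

d₁ = 1/p₁ = 1/0.07386″ = 13.539 pc; d₂ = 1/p₂ = 1/0.1633″ = 6.1237 pc.
M₁ = m₁ − 5 log₁₀ d₁ + 5 = 7.49 − 5.6579 + 5 = 6.8321.
M₂ = 10.64 − 3.9351 + 5 = 11.7049.
L₁/L₂ = 10^(0.4(M₂ − M₁)) = 10^(0.4 × 4.8728) = 10^1.94912 = 88.945.

L₁/L₂ = 88.95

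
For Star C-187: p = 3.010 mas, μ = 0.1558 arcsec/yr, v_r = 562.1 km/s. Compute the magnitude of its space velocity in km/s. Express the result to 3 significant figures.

d = 1/p = 1/0.003010″ = 332.23 pc.
v_t = 4.740 μ d = 4.740 × 0.1558 × 332.23 = 245.35 km/s.
v = √(v_r² + v_t²) = √(562.1² + 245.35²) = √376153 = 613.31 km/s.

613 km/s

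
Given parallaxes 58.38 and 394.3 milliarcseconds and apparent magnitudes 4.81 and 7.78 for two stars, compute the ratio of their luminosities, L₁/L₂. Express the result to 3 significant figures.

L₁/L₂ = 703

d₁ = 1/p₁ = 1/0.05838″ = 17.129 pc; d₂ = 1/p₂ = 1/0.3943″ = 2.5361 pc.
M₁ = m₁ − 5 log₁₀ d₁ + 5 = 4.81 − 6.1687 + 5 = 3.6413.
M₂ = 7.78 − 2.0208 + 5 = 10.7592.
L₁/L₂ = 10^(0.4(M₂ − M₁)) = 10^(0.4 × 7.1179) = 10^2.84716 = 703.33.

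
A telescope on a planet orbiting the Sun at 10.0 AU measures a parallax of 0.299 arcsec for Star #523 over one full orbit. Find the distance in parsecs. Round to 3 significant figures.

With baseline B (in AU) and parallax p (in arcsec), d = B/p parsecs.
d = 10.0 / 0.299 = 33.445 pc.

33.4 pc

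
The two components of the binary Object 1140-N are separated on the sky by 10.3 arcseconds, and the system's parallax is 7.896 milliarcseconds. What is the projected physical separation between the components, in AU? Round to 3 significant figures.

1300 AU

d = 1/p = 1/0.007896″ = 126.65 pc.
At distance d (pc), an angle of θ arcsec spans θ·d AU: s = 10.3 × 126.65 = 1304.5 AU.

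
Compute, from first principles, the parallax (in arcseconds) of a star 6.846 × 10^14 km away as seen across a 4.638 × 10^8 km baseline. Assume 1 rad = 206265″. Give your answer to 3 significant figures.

θ ≈ B/d = (4.638 × 10^8) / (6.846 × 10^14) = 6.7748 × 10^-7 rad.
In arcseconds: 6.7748 × 10^-7 × 206265 = 0.13974″.

0.140 arcsec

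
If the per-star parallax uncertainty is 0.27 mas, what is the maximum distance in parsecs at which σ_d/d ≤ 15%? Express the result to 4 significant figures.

555.6 pc

σ_d/d = σ_p/p, so the condition is σ_p/p ≤ 0.15, i.e. p ≥ σ_p/0.15.
p_min = 0.27/0.15 = 1.8 mas = 0.0018 arcsec.
d_max = 1/p_min = 1/0.0018 = 555.56 pc.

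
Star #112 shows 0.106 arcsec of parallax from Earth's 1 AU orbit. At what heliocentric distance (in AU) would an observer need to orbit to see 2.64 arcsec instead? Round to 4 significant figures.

Parallax scales linearly with baseline: p ∝ B, so B = p_target / p_Earth × 1 AU.
B = 2.64 / 0.106 = 24.906 AU.

24.91 AU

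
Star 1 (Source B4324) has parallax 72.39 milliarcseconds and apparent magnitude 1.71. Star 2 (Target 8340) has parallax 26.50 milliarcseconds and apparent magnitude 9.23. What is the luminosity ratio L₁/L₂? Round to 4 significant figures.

d₁ = 1/p₁ = 1/0.07239″ = 13.814 pc; d₂ = 1/p₂ = 1/0.02650″ = 37.736 pc.
M₁ = m₁ − 5 log₁₀ d₁ + 5 = 1.71 − 5.7016 + 5 = 1.0084.
M₂ = 9.23 − 7.8838 + 5 = 6.3462.
L₁/L₂ = 10^(0.4(M₂ − M₁)) = 10^(0.4 × 5.3378) = 10^2.13512 = 136.5.

L₁/L₂ = 136.5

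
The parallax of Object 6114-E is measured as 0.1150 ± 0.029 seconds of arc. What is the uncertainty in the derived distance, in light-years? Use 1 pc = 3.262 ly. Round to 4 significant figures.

d = 1/p, so σ_d = σ_p / p².
σ_d = 0.0290 / (0.1150)² = 0.0290 / 0.013225 = 2.1928 pc = 2.1928 × 3.262 ly = 7.1529 ly.

7.153 ly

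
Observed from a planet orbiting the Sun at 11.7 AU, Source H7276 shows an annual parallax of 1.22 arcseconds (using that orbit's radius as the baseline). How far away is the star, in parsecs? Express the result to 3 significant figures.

9.59 pc

With baseline B (in AU) and parallax p (in arcsec), d = B/p parsecs.
d = 11.7 / 1.22 = 9.5902 pc.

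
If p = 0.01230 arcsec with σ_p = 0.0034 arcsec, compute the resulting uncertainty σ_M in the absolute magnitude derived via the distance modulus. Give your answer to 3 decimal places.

M = m − 5 log₁₀ d + 5 = m + 5 log₁₀ p + 5, so ∂M/∂p = 5/(p ln 10).
σ_M = (5/ln 10) · (σ_p/p) = 2.1715 × 0.0034/0.01230 = 2.1715 × 0.27642 = 0.60025.

σ_M = 0.600 mag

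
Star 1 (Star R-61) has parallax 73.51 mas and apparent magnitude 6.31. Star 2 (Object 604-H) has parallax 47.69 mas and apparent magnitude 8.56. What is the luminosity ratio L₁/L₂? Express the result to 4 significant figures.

d₁ = 1/p₁ = 1/0.07351″ = 13.604 pc; d₂ = 1/p₂ = 1/0.04769″ = 20.969 pc.
M₁ = m₁ − 5 log₁₀ d₁ + 5 = 6.31 − 5.6683 + 5 = 5.6417.
M₂ = 8.56 − 6.6079 + 5 = 6.9521.
L₁/L₂ = 10^(0.4(M₂ − M₁)) = 10^(0.4 × 1.3104) = 10^0.52416 = 3.3432.

L₁/L₂ = 3.343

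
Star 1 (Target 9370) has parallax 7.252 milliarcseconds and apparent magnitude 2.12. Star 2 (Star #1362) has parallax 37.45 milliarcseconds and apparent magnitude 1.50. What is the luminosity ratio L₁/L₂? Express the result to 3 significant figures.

L₁/L₂ = 15.1

d₁ = 1/p₁ = 1/0.007252″ = 137.89 pc; d₂ = 1/p₂ = 1/0.03745″ = 26.702 pc.
M₁ = m₁ − 5 log₁₀ d₁ + 5 = 2.12 − 10.6977 + 5 = -3.5777.
M₂ = 1.50 − 7.1327 + 5 = -0.6327.
L₁/L₂ = 10^(0.4(M₂ − M₁)) = 10^(0.4 × 2.9450) = 10^1.17800 = 15.066.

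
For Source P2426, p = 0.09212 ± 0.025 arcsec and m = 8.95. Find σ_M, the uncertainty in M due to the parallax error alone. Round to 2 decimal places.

σ_M = 0.59 mag

M = m − 5 log₁₀ d + 5 = m + 5 log₁₀ p + 5, so ∂M/∂p = 5/(p ln 10).
σ_M = (5/ln 10) · (σ_p/p) = 2.1715 × 0.025/0.09212 = 2.1715 × 0.27139 = 0.58932.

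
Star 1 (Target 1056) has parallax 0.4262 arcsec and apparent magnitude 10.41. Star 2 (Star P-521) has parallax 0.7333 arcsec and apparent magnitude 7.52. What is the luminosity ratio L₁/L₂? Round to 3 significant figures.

L₁/L₂ = 0.207

d₁ = 1/p₁ = 1/0.4262″ = 2.3463 pc; d₂ = 1/p₂ = 1/0.7333″ = 1.3637 pc.
M₁ = m₁ − 5 log₁₀ d₁ + 5 = 10.41 − 1.8519 + 5 = 13.5581.
M₂ = 7.52 − 0.6736 + 5 = 11.8464.
L₁/L₂ = 10^(0.4(M₂ − M₁)) = 10^(0.4 × (-1.7117)) = 10^(-0.68468) = 0.20669.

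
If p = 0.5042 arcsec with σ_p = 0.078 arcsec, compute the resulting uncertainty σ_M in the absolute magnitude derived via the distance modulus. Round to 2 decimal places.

M = m − 5 log₁₀ d + 5 = m + 5 log₁₀ p + 5, so ∂M/∂p = 5/(p ln 10).
σ_M = (5/ln 10) · (σ_p/p) = 2.1715 × 0.078/0.5042 = 2.1715 × 0.1547 = 0.33593.

σ_M = 0.34 mag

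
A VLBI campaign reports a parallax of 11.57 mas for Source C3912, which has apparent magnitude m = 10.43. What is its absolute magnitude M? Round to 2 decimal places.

M = 5.75

d = 1/p = 1/0.01157″ = 86.43 pc.
m − M = 5 log₁₀(86.43) − 5 = 9.6833 − 5 = 4.6833.
M = m − (m − M) = 10.43 − 4.6833 = 5.75.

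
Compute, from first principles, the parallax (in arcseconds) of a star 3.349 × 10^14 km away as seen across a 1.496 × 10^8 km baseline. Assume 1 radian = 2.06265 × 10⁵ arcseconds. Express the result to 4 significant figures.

θ ≈ B/d = (1.496 × 10^8) / (3.349 × 10^14) = 4.4670 × 10^-7 rad.
In arcseconds: 4.4670 × 10^-7 × 206265 = 0.092139″.

0.09214 arcsec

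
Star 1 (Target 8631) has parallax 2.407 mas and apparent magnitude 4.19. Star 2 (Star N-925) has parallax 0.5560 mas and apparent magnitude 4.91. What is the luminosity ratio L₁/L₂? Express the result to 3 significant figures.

d₁ = 1/p₁ = 1/0.002407″ = 415.45 pc; d₂ = 1/p₂ = 1/0.0005560″ = 1798.6 pc.
M₁ = m₁ − 5 log₁₀ d₁ + 5 = 4.19 − 13.0926 + 5 = -3.9026.
M₂ = 4.91 − 16.2747 + 5 = -6.3647.
L₁/L₂ = 10^(0.4(M₂ − M₁)) = 10^(0.4 × (-2.4621)) = 10^(-0.98484) = 0.10355.

L₁/L₂ = 0.104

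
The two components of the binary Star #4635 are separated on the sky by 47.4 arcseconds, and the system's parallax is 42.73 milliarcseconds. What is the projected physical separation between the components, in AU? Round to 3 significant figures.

d = 1/p = 1/0.04273″ = 23.403 pc.
At distance d (pc), an angle of θ arcsec spans θ·d AU: s = 47.4 × 23.403 = 1109.3 AU.

1110 AU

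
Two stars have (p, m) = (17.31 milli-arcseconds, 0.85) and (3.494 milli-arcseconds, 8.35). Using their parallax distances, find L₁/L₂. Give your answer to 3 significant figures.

d₁ = 1/p₁ = 1/0.01731″ = 57.77 pc; d₂ = 1/p₂ = 1/0.003494″ = 286.2 pc.
M₁ = m₁ − 5 log₁₀ d₁ + 5 = 0.85 − 8.8085 + 5 = -2.9585.
M₂ = 8.35 − 12.2833 + 5 = 1.0667.
L₁/L₂ = 10^(0.4(M₂ − M₁)) = 10^(0.4 × 4.0252) = 10^1.61008 = 40.746.

L₁/L₂ = 40.7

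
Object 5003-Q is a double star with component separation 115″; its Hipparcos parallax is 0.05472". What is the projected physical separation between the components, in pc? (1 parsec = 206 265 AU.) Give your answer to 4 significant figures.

0.01019 pc

d = 1/p = 1/0.05472″ = 18.275 pc.
At distance d (pc), an angle of θ arcsec spans θ·d AU: s = 115 × 18.275 = 2101.6 AU.
= 2101.6 / 206265 = 0.010189 pc.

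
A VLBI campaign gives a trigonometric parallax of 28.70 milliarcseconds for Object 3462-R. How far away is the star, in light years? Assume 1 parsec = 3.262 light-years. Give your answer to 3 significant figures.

114 light years

p = 28.70 milliarcseconds = 0.02870 arcsec.
d = 1/p = 1/0.02870 = 34.843 pc.
In light-years: 34.843 × 3.262 = 113.66 ly.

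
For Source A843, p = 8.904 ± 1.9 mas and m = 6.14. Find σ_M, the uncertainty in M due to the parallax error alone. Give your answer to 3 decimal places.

σ_M = 0.463 mag

M = m − 5 log₁₀ d + 5 = m + 5 log₁₀ p + 5, so ∂M/∂p = 5/(p ln 10).
σ_M = (5/ln 10) · (σ_p/p) = 2.1715 × 1.9/8.904 = 2.1715 × 0.21339 = 0.46338.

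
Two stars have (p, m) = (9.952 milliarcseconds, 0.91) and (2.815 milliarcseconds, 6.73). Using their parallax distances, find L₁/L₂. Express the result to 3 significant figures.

L₁/L₂ = 17.0

d₁ = 1/p₁ = 1/0.009952″ = 100.48 pc; d₂ = 1/p₂ = 1/0.002815″ = 355.24 pc.
M₁ = m₁ − 5 log₁₀ d₁ + 5 = 0.91 − 10.0104 + 5 = -4.1004.
M₂ = 6.73 − 12.7526 + 5 = -1.0226.
L₁/L₂ = 10^(0.4(M₂ − M₁)) = 10^(0.4 × 3.0778) = 10^1.23112 = 17.026.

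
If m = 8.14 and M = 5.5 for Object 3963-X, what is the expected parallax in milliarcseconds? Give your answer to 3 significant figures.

m − M = 8.14 − 5.5 = 2.64.
d = 10^((m−M)/5 + 1) = 10^1.528 = 33.729 pc.
p = 1/d = 1/33.729 = 0.029648 arcsec = 29.648 mas.

29.6 mas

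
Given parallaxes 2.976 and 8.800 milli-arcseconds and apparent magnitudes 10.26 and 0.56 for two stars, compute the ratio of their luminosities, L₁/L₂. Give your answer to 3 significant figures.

d₁ = 1/p₁ = 1/0.002976″ = 336.02 pc; d₂ = 1/p₂ = 1/0.008800″ = 113.64 pc.
M₁ = m₁ − 5 log₁₀ d₁ + 5 = 10.26 − 12.6318 + 5 = 2.6282.
M₂ = 0.56 − 10.2777 + 5 = -4.7177.
L₁/L₂ = 10^(0.4(M₂ − M₁)) = 10^(0.4 × (-7.3459)) = 10^(-2.93836) = 0.0011525.

L₁/L₂ = 0.00115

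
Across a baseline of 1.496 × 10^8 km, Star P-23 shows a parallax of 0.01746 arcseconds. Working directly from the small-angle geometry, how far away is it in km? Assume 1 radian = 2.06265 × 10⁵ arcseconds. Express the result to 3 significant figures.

1.77 × 10^15 km

θ = 0.01746″ = 0.01746/206265 = 8.4648 × 10^-8 rad.
d = B/θ = (1.496 × 10^8) / (8.4648 × 10^-8) = 1.7673 × 10^15 km.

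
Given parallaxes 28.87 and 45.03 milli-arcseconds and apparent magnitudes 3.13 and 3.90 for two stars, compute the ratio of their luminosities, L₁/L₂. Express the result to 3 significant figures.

L₁/L₂ = 4.94

d₁ = 1/p₁ = 1/0.02887″ = 34.638 pc; d₂ = 1/p₂ = 1/0.04503″ = 22.207 pc.
M₁ = m₁ − 5 log₁₀ d₁ + 5 = 3.13 − 7.6978 + 5 = 0.4322.
M₂ = 3.90 − 6.7324 + 5 = 2.1676.
L₁/L₂ = 10^(0.4(M₂ − M₁)) = 10^(0.4 × 1.7354) = 10^0.69416 = 4.9449.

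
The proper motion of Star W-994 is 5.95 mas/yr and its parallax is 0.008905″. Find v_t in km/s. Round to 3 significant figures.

d = 1/p = 1/0.008905″ = 112.3 pc.
μ = 5.95 mas/yr = 0.00595 ″/yr.
v_t = 4.74 × μ × d = 4.74 × 0.00595 × 112.3 = 3.1672 km/s.

3.17 km/s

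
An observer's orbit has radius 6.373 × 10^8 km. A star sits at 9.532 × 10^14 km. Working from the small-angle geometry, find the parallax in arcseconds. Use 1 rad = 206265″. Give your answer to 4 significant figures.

θ ≈ B/d = (6.373 × 10^8) / (9.532 × 10^14) = 6.6859 × 10^-7 rad.
In arcseconds: 6.6859 × 10^-7 × 206265 = 0.13791″.

0.1379 arcsec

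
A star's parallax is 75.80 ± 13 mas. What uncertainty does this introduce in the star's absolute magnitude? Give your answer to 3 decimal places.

σ_M = 0.372 mag

M = m − 5 log₁₀ d + 5 = m + 5 log₁₀ p + 5, so ∂M/∂p = 5/(p ln 10).
σ_M = (5/ln 10) · (σ_p/p) = 2.1715 × 13/75.80 = 2.1715 × 0.1715 = 0.37241.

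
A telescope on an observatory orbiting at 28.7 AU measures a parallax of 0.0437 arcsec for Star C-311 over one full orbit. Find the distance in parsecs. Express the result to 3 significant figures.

657 pc

With baseline B (in AU) and parallax p (in arcsec), d = B/p parsecs.
d = 28.7 / 0.0437 = 656.75 pc.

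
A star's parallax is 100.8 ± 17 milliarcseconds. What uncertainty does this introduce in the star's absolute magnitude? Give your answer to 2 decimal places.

M = m − 5 log₁₀ d + 5 = m + 5 log₁₀ p + 5, so ∂M/∂p = 5/(p ln 10).
σ_M = (5/ln 10) · (σ_p/p) = 2.1715 × 17/100.8 = 2.1715 × 0.16865 = 0.36622.

σ_M = 0.37 mag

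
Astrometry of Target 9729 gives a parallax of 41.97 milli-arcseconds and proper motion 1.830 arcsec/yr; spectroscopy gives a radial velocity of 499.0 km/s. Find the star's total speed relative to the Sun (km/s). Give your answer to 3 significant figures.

d = 1/p = 1/0.04197″ = 23.827 pc.
v_t = 4.740 μ d = 4.740 × 1.830 × 23.827 = 206.68 km/s.
v = √(v_r² + v_t²) = √(499.0² + 206.68²) = √291718 = 540.11 km/s.

540 km/s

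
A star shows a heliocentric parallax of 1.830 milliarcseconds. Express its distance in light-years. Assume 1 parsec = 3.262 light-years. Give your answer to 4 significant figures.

1783 light years

p = 1.830 milliarcseconds = 0.001830 arcsec.
d = 1/p = 1/0.001830 = 546.45 pc.
In light-years: 546.45 × 3.262 = 1782.5 ly.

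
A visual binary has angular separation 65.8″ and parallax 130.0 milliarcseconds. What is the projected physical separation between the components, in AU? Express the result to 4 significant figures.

506.2 AU

d = 1/p = 1/0.1300″ = 7.6923 pc.
At distance d (pc), an angle of θ arcsec spans θ·d AU: s = 65.8 × 7.6923 = 506.15 AU.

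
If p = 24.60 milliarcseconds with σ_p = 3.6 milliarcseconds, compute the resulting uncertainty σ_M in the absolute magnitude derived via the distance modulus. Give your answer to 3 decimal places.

M = m − 5 log₁₀ d + 5 = m + 5 log₁₀ p + 5, so ∂M/∂p = 5/(p ln 10).
σ_M = (5/ln 10) · (σ_p/p) = 2.1715 × 3.6/24.60 = 2.1715 × 0.14634 = 0.31778.

σ_M = 0.318 mag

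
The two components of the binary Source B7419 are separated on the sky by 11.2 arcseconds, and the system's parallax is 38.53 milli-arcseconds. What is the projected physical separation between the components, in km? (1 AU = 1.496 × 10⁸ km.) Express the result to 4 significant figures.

4.349 × 10^10 km

d = 1/p = 1/0.03853″ = 25.954 pc.
At distance d (pc), an angle of θ arcsec spans θ·d AU: s = 11.2 × 25.954 = 290.68 AU.
= 290.68 × 1.496 × 10⁸ km = 4.3486 × 10^10 km.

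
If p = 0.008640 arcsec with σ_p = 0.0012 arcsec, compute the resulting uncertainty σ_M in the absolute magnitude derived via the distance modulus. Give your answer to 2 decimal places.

σ_M = 0.30 mag

M = m − 5 log₁₀ d + 5 = m + 5 log₁₀ p + 5, so ∂M/∂p = 5/(p ln 10).
σ_M = (5/ln 10) · (σ_p/p) = 2.1715 × 0.0012/0.008640 = 2.1715 × 0.13889 = 0.3016.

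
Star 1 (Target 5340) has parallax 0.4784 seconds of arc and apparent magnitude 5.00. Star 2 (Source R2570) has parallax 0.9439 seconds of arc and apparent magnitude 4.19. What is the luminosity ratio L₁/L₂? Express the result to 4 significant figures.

d₁ = 1/p₁ = 1/0.4784″ = 2.0903 pc; d₂ = 1/p₂ = 1/0.9439″ = 1.0594 pc.
M₁ = m₁ − 5 log₁₀ d₁ + 5 = 5.00 − 1.6010 + 5 = 8.3990.
M₂ = 4.19 − 0.1253 + 5 = 9.0647.
L₁/L₂ = 10^(0.4(M₂ − M₁)) = 10^(0.4 × 0.6657) = 10^0.26628 = 1.8462.

L₁/L₂ = 1.846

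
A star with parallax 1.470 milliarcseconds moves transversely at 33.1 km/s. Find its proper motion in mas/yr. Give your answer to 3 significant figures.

d = 1/p = 1/0.001470″ = 680.27 pc.
μ = v_t / (4.74 d) = 33.1 / (4.74 × 680.27) = 33.1 / 3224.5 = 0.010265 ″/yr = 10.265 mas/yr.

10.3 mas/yr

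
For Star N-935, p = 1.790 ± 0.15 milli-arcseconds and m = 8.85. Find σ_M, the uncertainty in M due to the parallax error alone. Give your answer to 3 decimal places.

σ_M = 0.182 mag

M = m − 5 log₁₀ d + 5 = m + 5 log₁₀ p + 5, so ∂M/∂p = 5/(p ln 10).
σ_M = (5/ln 10) · (σ_p/p) = 2.1715 × 0.15/1.790 = 2.1715 × 0.083799 = 0.18197.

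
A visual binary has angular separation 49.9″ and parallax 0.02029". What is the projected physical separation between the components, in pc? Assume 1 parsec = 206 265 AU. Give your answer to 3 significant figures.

0.0119 pc

d = 1/p = 1/0.02029″ = 49.285 pc.
At distance d (pc), an angle of θ arcsec spans θ·d AU: s = 49.9 × 49.285 = 2459.3 AU.
= 2459.3 / 206265 = 0.011923 pc.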